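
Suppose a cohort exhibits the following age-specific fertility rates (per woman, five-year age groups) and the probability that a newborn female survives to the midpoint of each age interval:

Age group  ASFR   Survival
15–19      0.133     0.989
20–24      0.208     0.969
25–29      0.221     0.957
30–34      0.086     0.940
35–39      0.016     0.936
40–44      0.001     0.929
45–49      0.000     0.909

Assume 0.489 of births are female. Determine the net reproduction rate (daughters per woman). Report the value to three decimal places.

Proportion female at birth = 0.489.
Survival-weighted fertility by age (5·fₓ·Sₓ):
  15–19: 5 × 0.133 × 0.989 = 0.65769
  20–24: 5 × 0.208 × 0.969 = 1.00776
  25–29: 5 × 0.221 × 0.957 = 1.05749
  30–34: 5 × 0.086 × 0.940 = 0.40420
  35–39: 5 × 0.016 × 0.936 = 0.07488
  40–44: 5 × 0.001 × 0.929 = 0.00465
  45–49: 5 × 0.000 × 0.909 = 0.00000
Sum = 3.20667
NRR = 0.489 × 3.20667 = 1.56806
With NRR above 1 the population is above replacement fertility.

1.568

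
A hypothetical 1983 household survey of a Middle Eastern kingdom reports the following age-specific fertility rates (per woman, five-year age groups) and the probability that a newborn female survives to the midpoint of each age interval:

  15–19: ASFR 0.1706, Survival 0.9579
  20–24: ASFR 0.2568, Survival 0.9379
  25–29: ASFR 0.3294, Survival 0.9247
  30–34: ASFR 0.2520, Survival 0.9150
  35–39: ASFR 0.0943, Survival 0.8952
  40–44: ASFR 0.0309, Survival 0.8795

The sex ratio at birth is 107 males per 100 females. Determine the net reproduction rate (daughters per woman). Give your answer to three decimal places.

Proportion female at birth = 100 / (100 + 107) = 0.48309.
Survival-weighted fertility by age (5·fₓ·Sₓ):
  15–19: 5 × 0.1706 × 0.9579 = 0.81709
  20–24: 5 × 0.2568 × 0.9379 = 1.20426
  25–29: 5 × 0.3294 × 0.9247 = 1.52298
  30–34: 5 × 0.2520 × 0.9150 = 1.15290
  35–39: 5 × 0.0943 × 0.8952 = 0.42209
  40–44: 5 × 0.0309 × 0.8795 = 0.13588
Sum = 5.25520
NRR = 0.48309 × 5.25520 = 2.53873

2.539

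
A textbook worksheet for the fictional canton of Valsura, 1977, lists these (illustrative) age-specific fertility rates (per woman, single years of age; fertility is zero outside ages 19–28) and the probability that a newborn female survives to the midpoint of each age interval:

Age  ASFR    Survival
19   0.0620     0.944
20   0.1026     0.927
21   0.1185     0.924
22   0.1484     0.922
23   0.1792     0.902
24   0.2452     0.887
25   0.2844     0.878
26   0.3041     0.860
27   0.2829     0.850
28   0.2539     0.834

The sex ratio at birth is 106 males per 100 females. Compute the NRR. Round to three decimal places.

0.846

Proportion female at birth = 100 / (100 + 106) = 0.48544.
Weighting each age-specific rate by interval width and survival:
  19: 1 × 0.0620 × 0.944 = 0.05853
  20: 1 × 0.1026 × 0.927 = 0.09511
  21: 1 × 0.1185 × 0.924 = 0.10949
  22: 1 × 0.1484 × 0.922 = 0.13682
  23: 1 × 0.1792 × 0.902 = 0.16164
  24: 1 × 0.2452 × 0.887 = 0.21749
  25: 1 × 0.2844 × 0.878 = 0.24970
  26: 1 × 0.3041 × 0.860 = 0.26153
  27: 1 × 0.2829 × 0.850 = 0.24047
  28: 1 × 0.2539 × 0.834 = 0.21175
Sum = 1.74253
NRR = 0.48544 × 1.74253 = 0.84589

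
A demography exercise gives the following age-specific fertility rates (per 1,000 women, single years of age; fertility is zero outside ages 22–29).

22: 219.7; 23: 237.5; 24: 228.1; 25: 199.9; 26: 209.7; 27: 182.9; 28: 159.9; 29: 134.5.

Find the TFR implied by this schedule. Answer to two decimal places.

Sum of ASFRs = 219.7 + 237.5 + 228.1 + 199.9 + 209.7 + 182.9 + 159.9 + 134.5 = 1572.2
TFR = 1572.2 / 1000 = 1.5722

1.57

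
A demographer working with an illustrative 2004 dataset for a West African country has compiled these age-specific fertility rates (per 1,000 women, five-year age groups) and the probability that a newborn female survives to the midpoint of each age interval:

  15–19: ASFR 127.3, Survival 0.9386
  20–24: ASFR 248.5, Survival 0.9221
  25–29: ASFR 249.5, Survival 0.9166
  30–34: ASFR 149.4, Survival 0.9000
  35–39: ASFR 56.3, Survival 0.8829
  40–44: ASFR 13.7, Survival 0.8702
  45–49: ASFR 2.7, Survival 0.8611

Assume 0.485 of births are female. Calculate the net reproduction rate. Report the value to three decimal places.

1.881

Proportion female at birth = 0.485.
Weighting each age-specific rate by interval width and survival:
  15–19: 5 × 127.3/1000 × 0.9386 = 0.59742
  20–24: 5 × 248.5/1000 × 0.9221 = 1.14571
  25–29: 5 × 249.5/1000 × 0.9166 = 1.14346
  30–34: 5 × 149.4/1000 × 0.9000 = 0.67230
  35–39: 5 × 56.3/1000 × 0.8829 = 0.24854
  40–44: 5 × 13.7/1000 × 0.8702 = 0.05961
  45–49: 5 × 2.7/1000 × 0.8611 = 0.01162
Sum = 3.87866
NRR = 0.485 × 3.87866 = 1.88115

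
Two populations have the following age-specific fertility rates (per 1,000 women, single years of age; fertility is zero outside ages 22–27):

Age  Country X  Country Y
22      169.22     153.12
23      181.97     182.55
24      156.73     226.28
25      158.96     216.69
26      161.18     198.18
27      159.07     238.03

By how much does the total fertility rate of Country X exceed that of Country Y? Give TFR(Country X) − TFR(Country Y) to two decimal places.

-0.23

Country X:
  Sum of ASFRs = 169.22 + 181.97 + 156.73 + 158.96 + 161.18 + 159.07 = 987.13
  TFR = 987.13 / 1000 = 0.98713
Country Y:
  Sum of ASFRs = 153.12 + 182.55 + 226.28 + 216.69 + 198.18 + 238.03 = 1214.85
  TFR = 1214.85 / 1000 = 1.21485
Difference = 0.98713 − 1.21485 = -0.22772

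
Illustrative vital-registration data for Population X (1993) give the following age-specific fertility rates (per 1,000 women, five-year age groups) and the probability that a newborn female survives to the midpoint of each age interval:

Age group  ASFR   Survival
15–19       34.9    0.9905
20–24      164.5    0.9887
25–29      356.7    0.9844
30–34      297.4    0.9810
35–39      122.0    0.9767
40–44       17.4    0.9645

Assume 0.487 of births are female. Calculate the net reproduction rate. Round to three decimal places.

Proportion female at birth = 0.487.
Survival-weighted fertility by age (5·fₓ·Sₓ):
  15–19: 5 × 34.9/1000 × 0.9905 = 0.17284
  20–24: 5 × 164.5/1000 × 0.9887 = 0.81321
  25–29: 5 × 356.7/1000 × 0.9844 = 1.75568
  30–34: 5 × 297.4/1000 × 0.9810 = 1.45875
  35–39: 5 × 122.0/1000 × 0.9767 = 0.59579
  40–44: 5 × 17.4/1000 × 0.9645 = 0.08391
Sum = 4.88018
NRR = 0.487 × 4.88018 = 2.37665

2.377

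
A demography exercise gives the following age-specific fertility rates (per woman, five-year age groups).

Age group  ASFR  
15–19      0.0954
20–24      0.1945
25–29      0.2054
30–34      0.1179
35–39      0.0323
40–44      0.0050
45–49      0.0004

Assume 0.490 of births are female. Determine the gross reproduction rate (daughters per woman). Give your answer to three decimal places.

Proportion female at birth = 0.490.
Sum of ASFRs = 0.0954 + 0.1945 + 0.2054 + 0.1179 + 0.0323 + 0.0050 + 0.0004 = 0.6509
TFR = 5 × 0.6509 = 3.2545
GRR = 0.490 × 3.2545 = 1.59471

1.595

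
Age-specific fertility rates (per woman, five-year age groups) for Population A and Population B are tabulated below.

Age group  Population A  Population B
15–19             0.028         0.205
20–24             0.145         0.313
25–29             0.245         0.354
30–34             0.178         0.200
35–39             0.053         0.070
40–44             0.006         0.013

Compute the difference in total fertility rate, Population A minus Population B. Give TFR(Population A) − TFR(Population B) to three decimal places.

Population A:
  Sum of ASFRs = 0.028 + 0.145 + 0.245 + 0.178 + 0.053 + 0.006 = 0.655
  TFR = 5 × 0.655 = 3.275
Population B:
  Sum of ASFRs = 0.205 + 0.313 + 0.354 + 0.200 + 0.070 + 0.013 = 1.155
  TFR = 5 × 1.155 = 5.775
Difference = 3.275 − 5.775 = -2.5

-2.500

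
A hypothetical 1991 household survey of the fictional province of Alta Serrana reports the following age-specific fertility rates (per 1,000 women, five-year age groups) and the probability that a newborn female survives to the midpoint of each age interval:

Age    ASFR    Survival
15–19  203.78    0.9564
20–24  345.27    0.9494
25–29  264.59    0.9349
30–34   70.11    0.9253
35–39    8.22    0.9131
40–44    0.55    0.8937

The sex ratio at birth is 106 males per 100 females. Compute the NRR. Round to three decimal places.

2.046

Proportion female at birth = 100 / (100 + 106) = 0.48544.
Survival-weighted fertility by age (5·fₓ·Sₓ):
  15–19: 5 × 203.78/1000 × 0.9564 = 0.97448
  20–24: 5 × 345.27/1000 × 0.9494 = 1.63900
  25–29: 5 × 264.59/1000 × 0.9349 = 1.23683
  30–34: 5 × 70.11/1000 × 0.9253 = 0.32436
  35–39: 5 × 8.22/1000 × 0.9131 = 0.03753
  40–44: 5 × 0.55/1000 × 0.8937 = 0.00246
Sum = 4.21466
NRR = 0.48544 × 4.21466 = 2.04596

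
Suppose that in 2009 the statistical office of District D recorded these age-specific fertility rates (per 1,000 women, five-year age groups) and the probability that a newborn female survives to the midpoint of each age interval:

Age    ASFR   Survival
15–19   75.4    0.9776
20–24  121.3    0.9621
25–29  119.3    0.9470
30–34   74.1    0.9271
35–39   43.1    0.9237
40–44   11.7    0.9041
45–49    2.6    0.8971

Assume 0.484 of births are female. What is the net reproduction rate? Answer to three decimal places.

Proportion female at birth = 0.484.
Weighting each age-specific rate by interval width and survival:
  15–19: 5 × 75.4/1000 × 0.9776 = 0.36856
  20–24: 5 × 121.3/1000 × 0.9621 = 0.58351
  25–29: 5 × 119.3/1000 × 0.9470 = 0.56489
  30–34: 5 × 74.1/1000 × 0.9271 = 0.34349
  35–39: 5 × 43.1/1000 × 0.9237 = 0.19906
  40–44: 5 × 11.7/1000 × 0.9041 = 0.05289
  45–49: 5 × 2.6/1000 × 0.8971 = 0.01166
Sum = 2.12406
NRR = 0.484 × 2.12406 = 1.02805

1.028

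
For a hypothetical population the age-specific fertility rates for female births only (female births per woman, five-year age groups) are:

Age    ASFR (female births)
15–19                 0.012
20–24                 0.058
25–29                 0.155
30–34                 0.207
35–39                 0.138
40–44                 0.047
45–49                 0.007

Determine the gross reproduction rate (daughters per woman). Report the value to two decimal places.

3.12

Sum of female ASFRs = 0.012 + 0.058 + 0.155 + 0.207 + 0.138 + 0.047 + 0.007 = 0.624
GRR = 5 × 0.624 = 3.12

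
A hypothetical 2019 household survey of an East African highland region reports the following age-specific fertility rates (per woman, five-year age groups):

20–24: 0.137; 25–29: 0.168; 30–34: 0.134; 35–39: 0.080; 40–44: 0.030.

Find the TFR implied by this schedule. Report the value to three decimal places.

Sum of ASFRs = 0.137 + 0.168 + 0.134 + 0.080 + 0.030 = 0.549
TFR = 5 × 0.549 = 2.745

2.745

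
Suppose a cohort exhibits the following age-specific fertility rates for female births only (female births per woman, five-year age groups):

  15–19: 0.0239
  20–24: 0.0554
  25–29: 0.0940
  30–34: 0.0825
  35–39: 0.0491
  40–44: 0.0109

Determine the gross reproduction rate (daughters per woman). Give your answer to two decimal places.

Sum of female ASFRs = 0.0239 + 0.0554 + 0.0940 + 0.0825 + 0.0491 + 0.0109 = 0.3158
GRR = 5 × 0.3158 = 1.579

1.58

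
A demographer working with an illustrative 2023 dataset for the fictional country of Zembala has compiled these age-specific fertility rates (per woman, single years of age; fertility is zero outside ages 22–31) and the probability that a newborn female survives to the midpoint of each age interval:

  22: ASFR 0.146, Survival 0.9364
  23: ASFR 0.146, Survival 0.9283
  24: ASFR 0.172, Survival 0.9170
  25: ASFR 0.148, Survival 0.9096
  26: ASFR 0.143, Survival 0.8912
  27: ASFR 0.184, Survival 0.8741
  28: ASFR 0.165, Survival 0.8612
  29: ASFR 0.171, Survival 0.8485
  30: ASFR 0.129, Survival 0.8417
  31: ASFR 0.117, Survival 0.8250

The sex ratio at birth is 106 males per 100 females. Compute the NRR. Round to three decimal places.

Proportion female at birth = 100 / (100 + 106) = 0.48544.
Per-age-group product (1 × ASFR × survival probability):
  22: 1 × 0.146 × 0.9364 = 0.13671
  23: 1 × 0.146 × 0.9283 = 0.13553
  24: 1 × 0.172 × 0.9170 = 0.15772
  25: 1 × 0.148 × 0.9096 = 0.13462
  26: 1 × 0.143 × 0.8912 = 0.12744
  27: 1 × 0.184 × 0.8741 = 0.16083
  28: 1 × 0.165 × 0.8612 = 0.14210
  29: 1 × 0.171 × 0.8485 = 0.14509
  30: 1 × 0.129 × 0.8417 = 0.10858
  31: 1 × 0.117 × 0.8250 = 0.09653
Sum = 1.34515
NRR = 0.48544 × 1.34515 = 0.65299
NRR < 1, so the cohort does not fully replace itself.

0.653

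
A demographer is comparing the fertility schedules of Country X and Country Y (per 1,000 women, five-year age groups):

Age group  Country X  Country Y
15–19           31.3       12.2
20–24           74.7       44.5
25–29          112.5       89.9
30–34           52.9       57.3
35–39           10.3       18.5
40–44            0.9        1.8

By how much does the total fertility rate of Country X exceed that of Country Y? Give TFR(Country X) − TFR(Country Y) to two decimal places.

Country X:
  Sum of ASFRs = 31.3 + 74.7 + 112.5 + 52.9 + 10.3 + 0.9 = 282.6
  TFR = 5 × 282.6 / 1000 = 1.413
Country Y:
  Sum of ASFRs = 12.2 + 44.5 + 89.9 + 57.3 + 18.5 + 1.8 = 224.2
  TFR = 5 × 224.2 / 1000 = 1.121
Difference = 1.413 − 1.121 = 0.292

0.29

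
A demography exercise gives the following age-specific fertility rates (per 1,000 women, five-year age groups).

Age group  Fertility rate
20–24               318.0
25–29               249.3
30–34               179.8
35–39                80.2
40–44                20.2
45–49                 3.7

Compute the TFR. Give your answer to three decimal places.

Sum of ASFRs = 318.0 + 249.3 + 179.8 + 80.2 + 20.2 + 3.7 = 851.2
TFR = 5 × 851.2 / 1000 = 4.256

4.256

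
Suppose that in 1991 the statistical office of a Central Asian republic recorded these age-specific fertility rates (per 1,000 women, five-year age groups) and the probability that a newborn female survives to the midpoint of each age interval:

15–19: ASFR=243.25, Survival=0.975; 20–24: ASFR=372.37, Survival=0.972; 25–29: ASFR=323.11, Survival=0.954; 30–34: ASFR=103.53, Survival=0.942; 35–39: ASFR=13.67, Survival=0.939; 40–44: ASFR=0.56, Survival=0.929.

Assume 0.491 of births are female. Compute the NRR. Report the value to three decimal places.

Proportion female at birth = 0.491.
Survival-weighted fertility by age (5·fₓ·Sₓ):
  15–19: 5 × 243.25/1000 × 0.975 = 1.18584
  20–24: 5 × 372.37/1000 × 0.972 = 1.80972
  25–29: 5 × 323.11/1000 × 0.954 = 1.54123
  30–34: 5 × 103.53/1000 × 0.942 = 0.48763
  35–39: 5 × 13.67/1000 × 0.939 = 0.06418
  40–44: 5 × 0.56/1000 × 0.929 = 0.00260
Sum = 5.09120
NRR = 0.491 × 5.09120 = 2.49978

2.500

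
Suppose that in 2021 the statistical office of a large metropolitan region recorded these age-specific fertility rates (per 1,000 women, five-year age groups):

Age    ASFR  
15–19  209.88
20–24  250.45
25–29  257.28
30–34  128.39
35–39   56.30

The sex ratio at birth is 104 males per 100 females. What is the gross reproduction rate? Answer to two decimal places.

2.21

Proportion female at birth = 100 / (100 + 104) = 0.49020.
Sum of ASFRs = 209.88 + 250.45 + 257.28 + 128.39 + 56.30 = 902.30
TFR = 5 × 902.30 / 1000 = 4.5115
GRR = 0.49020 × 4.5115 = 2.21154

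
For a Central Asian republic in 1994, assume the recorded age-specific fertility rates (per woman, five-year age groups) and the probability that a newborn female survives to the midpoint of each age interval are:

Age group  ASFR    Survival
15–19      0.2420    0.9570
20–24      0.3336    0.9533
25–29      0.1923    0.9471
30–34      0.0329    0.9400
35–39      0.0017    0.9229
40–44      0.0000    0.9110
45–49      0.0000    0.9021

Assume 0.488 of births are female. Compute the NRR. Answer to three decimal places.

Proportion female at birth = 0.488.
Per-age-group product (5 × ASFR × survival probability):
  15–19: 5 × 0.2420 × 0.9570 = 1.15797
  20–24: 5 × 0.3336 × 0.9533 = 1.59010
  25–29: 5 × 0.1923 × 0.9471 = 0.91064
  30–34: 5 × 0.0329 × 0.9400 = 0.15463
  35–39: 5 × 0.0017 × 0.9229 = 0.00784
  40–44: 5 × 0.0000 × 0.9110 = 0.00000
  45–49: 5 × 0.0000 × 0.9021 = 0.00000
Sum = 3.82118
NRR = 0.488 × 3.82118 = 1.86474
With NRR above 1 the population is above replacement fertility.

1.865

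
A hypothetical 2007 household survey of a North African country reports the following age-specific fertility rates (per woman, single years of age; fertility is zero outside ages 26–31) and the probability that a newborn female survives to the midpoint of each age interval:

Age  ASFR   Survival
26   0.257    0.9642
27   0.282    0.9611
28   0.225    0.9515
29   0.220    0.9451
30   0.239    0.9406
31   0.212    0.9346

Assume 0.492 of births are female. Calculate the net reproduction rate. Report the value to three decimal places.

Proportion female at birth = 0.492.
Survival-weighted fertility by age (1·fₓ·Sₓ):
  26: 1 × 0.257 × 0.9642 = 0.24780
  27: 1 × 0.282 × 0.9611 = 0.27103
  28: 1 × 0.225 × 0.9515 = 0.21409
  29: 1 × 0.220 × 0.9451 = 0.20792
  30: 1 × 0.239 × 0.9406 = 0.22480
  31: 1 × 0.212 × 0.9346 = 0.19814
Sum = 1.36378
NRR = 0.492 × 1.36378 = 0.67098

0.671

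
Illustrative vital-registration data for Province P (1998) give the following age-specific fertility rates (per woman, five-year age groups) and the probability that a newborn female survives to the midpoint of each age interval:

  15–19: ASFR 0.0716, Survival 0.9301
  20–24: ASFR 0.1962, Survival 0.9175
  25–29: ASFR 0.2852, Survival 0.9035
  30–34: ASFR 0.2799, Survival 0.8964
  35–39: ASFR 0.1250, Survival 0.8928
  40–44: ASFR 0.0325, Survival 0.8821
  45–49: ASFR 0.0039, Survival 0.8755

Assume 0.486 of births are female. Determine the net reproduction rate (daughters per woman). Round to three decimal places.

Proportion female at birth = 0.486.
Each age group contributes 5 × ASFR × survival:
  15–19: 5 × 0.0716 × 0.9301 = 0.33298
  20–24: 5 × 0.1962 × 0.9175 = 0.90007
  25–29: 5 × 0.2852 × 0.9035 = 1.28839
  30–34: 5 × 0.2799 × 0.8964 = 1.25451
  35–39: 5 × 0.1250 × 0.8928 = 0.55800
  40–44: 5 × 0.0325 × 0.8821 = 0.14334
  45–49: 5 × 0.0039 × 0.8755 = 0.01707
Sum = 4.49436
NRR = 0.486 × 4.49436 = 2.18426
NRR > 1, so each generation more than replaces itself.

2.184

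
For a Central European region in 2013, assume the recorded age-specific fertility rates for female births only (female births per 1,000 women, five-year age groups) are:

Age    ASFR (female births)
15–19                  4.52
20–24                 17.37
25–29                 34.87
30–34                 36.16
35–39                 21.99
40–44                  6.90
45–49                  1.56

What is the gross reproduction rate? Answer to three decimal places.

Sum of female ASFRs = 4.52 + 17.37 + 34.87 + 36.16 + 21.99 + 6.90 + 1.56 = 123.37
GRR = 5 × 123.37 / 1000 = 0.61685

0.617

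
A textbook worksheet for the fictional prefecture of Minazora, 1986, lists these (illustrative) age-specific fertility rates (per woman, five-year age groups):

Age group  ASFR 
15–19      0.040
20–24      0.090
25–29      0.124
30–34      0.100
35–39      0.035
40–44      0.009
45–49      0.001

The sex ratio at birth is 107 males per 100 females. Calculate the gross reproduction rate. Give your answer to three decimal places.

0.964

Proportion female at birth = 100 / (100 + 107) = 0.48309.
Sum of ASFRs = 0.040 + 0.090 + 0.124 + 0.100 + 0.035 + 0.009 + 0.001 = 0.399
TFR = 5 × 0.399 = 1.995
GRR = 0.48309 × 1.995 = 0.96376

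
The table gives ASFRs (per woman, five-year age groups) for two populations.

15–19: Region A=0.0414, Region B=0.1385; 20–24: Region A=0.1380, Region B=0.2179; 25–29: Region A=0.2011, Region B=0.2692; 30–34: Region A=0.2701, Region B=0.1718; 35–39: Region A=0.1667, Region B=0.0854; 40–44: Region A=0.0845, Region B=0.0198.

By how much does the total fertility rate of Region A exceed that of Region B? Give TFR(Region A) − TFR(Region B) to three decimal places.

Region A:
  Sum of ASFRs = 0.0414 + 0.1380 + 0.2011 + 0.2701 + 0.1667 + 0.0845 = 0.9018
  TFR = 5 × 0.9018 = 4.509
Region B:
  Sum of ASFRs = 0.1385 + 0.2179 + 0.2692 + 0.1718 + 0.0854 + 0.0198 = 0.9026
  TFR = 5 × 0.9026 = 4.513
Difference = 4.509 − 4.513 = -0.004

-0.004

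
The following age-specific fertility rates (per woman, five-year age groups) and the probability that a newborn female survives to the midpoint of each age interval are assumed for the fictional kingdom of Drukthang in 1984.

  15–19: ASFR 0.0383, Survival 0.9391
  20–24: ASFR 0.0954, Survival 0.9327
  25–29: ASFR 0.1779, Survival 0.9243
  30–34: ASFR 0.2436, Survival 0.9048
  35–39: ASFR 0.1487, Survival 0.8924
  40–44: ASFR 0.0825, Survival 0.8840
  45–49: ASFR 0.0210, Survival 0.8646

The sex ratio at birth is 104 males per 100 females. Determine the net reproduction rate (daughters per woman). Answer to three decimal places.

Proportion female at birth = 100 / (100 + 104) = 0.49020.
Per-age-group product (5 × ASFR × survival probability):
  15–19: 5 × 0.0383 × 0.9391 = 0.17984
  20–24: 5 × 0.0954 × 0.9327 = 0.44490
  25–29: 5 × 0.1779 × 0.9243 = 0.82216
  30–34: 5 × 0.2436 × 0.9048 = 1.10205
  35–39: 5 × 0.1487 × 0.8924 = 0.66350
  40–44: 5 × 0.0825 × 0.8840 = 0.36465
  45–49: 5 × 0.0210 × 0.8646 = 0.09078
Sum = 3.66788
NRR = 0.49020 × 3.66788 = 1.79799
NRR > 1, so each generation more than replaces itself.

1.798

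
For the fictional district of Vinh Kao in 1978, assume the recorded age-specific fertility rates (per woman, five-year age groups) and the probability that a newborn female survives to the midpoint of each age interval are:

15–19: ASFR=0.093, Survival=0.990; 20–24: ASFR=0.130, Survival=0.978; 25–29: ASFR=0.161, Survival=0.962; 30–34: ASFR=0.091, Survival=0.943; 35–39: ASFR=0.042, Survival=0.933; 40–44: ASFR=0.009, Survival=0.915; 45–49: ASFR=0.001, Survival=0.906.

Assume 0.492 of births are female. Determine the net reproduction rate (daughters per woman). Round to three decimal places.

Proportion female at birth = 0.492.
Each age group contributes 5 × ASFR × survival:
  15–19: 5 × 0.093 × 0.990 = 0.46035
  20–24: 5 × 0.130 × 0.978 = 0.63570
  25–29: 5 × 0.161 × 0.962 = 0.77441
  30–34: 5 × 0.091 × 0.943 = 0.42907
  35–39: 5 × 0.042 × 0.933 = 0.19593
  40–44: 5 × 0.009 × 0.915 = 0.04118
  45–49: 5 × 0.001 × 0.906 = 0.00453
Sum = 2.54117
NRR = 0.492 × 2.54117 = 1.25026
NRR > 1, so each generation more than replaces itself.

1.250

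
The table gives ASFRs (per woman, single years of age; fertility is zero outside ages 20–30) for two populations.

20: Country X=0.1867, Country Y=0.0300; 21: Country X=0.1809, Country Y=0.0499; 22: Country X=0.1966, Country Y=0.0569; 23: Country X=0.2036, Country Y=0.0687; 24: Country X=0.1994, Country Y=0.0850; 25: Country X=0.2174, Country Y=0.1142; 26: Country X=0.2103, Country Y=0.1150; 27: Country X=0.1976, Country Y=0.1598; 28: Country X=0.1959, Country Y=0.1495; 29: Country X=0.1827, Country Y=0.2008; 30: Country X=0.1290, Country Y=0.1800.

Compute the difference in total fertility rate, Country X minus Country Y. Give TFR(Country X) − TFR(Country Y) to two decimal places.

0.89

Country X:
  Sum of ASFRs = 0.1867 + 0.1809 + 0.1966 + 0.2036 + 0.1994 + 0.2174 + 0.2103 + 0.1976 + 0.1959 + 0.1827 + 0.1290 = 2.1001
  TFR = 2.1001
Country Y:
  Sum of ASFRs = 0.0300 + 0.0499 + 0.0569 + 0.0687 + 0.0850 + 0.1142 + 0.1150 + 0.1598 + 0.1495 + 0.2008 + 0.1800 = 1.2098
  TFR = 1.2098
Difference = 2.1001 − 1.2098 = 0.8903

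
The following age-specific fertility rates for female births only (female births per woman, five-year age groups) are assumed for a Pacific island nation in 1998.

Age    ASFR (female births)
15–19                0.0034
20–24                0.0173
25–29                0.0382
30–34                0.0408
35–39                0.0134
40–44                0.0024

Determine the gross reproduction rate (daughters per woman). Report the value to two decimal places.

0.58

Sum of female ASFRs = 0.0034 + 0.0173 + 0.0382 + 0.0408 + 0.0134 + 0.0024 = 0.1155
GRR = 5 × 0.1155 = 0.5775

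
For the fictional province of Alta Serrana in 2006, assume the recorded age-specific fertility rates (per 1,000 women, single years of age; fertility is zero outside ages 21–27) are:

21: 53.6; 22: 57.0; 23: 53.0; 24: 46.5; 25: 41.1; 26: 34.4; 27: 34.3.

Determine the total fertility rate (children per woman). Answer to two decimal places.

0.32

Sum of ASFRs = 53.6 + 57.0 + 53.0 + 46.5 + 41.1 + 34.4 + 34.3 = 319.9
TFR = 319.9 / 1000 = 0.3199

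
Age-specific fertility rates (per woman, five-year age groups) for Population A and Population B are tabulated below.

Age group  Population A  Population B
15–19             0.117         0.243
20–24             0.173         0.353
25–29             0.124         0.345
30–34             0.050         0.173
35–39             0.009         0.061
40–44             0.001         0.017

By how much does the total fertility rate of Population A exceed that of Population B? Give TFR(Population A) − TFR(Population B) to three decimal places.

Population A:
  Sum of ASFRs = 0.117 + 0.173 + 0.124 + 0.050 + 0.009 + 0.001 = 0.474
  TFR = 5 × 0.474 = 2.37
Population B:
  Sum of ASFRs = 0.243 + 0.353 + 0.345 + 0.173 + 0.061 + 0.017 = 1.192
  TFR = 5 × 1.192 = 5.96
Difference = 2.37 − 5.96 = -3.59

-3.590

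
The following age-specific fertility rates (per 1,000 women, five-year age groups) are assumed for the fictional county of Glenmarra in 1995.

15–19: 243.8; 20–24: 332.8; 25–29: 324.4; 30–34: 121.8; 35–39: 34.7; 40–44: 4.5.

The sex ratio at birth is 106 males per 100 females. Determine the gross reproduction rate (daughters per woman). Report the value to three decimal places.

Proportion female at birth = 100 / (100 + 106) = 0.48544.
Sum of ASFRs = 243.8 + 332.8 + 324.4 + 121.8 + 34.7 + 4.5 = 1062.0
TFR = 5 × 1062.0 / 1000 = 5.31
GRR = 0.48544 × 5.31 = 2.57769

2.578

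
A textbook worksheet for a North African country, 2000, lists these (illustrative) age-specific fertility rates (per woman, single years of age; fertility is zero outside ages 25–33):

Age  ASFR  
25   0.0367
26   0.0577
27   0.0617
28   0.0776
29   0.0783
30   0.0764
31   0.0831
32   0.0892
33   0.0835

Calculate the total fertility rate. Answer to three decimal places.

0.644

Sum of ASFRs = 0.0367 + 0.0577 + 0.0617 + 0.0776 + 0.0783 + 0.0764 + 0.0831 + 0.0892 + 0.0835 = 0.6442
TFR = 0.6442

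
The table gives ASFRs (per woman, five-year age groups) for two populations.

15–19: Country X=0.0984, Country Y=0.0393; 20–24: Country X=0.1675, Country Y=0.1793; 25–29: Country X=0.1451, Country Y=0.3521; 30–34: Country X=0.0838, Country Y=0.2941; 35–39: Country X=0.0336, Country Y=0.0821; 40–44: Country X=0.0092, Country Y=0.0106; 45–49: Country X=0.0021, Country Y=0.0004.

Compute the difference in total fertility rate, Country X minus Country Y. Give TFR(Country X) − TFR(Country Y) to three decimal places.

Country X:
  Sum of ASFRs = 0.0984 + 0.1675 + 0.1451 + 0.0838 + 0.0336 + 0.0092 + 0.0021 = 0.5397
  TFR = 5 × 0.5397 = 2.6985
Country Y:
  Sum of ASFRs = 0.0393 + 0.1793 + 0.3521 + 0.2941 + 0.0821 + 0.0106 + 0.0004 = 0.9579
  TFR = 5 × 0.9579 = 4.7895
Difference = 2.6985 − 4.7895 = -2.091

-2.091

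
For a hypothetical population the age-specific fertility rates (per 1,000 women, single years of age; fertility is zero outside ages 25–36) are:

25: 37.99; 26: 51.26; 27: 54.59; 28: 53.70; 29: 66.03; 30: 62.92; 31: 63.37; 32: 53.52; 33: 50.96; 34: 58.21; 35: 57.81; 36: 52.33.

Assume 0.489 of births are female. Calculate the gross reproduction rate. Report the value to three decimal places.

0.324

Proportion female at birth = 0.489.
Sum of ASFRs = 37.99 + 51.26 + 54.59 + 53.70 + 66.03 + 62.92 + 63.37 + 53.52 + 50.96 + 58.21 + 57.81 + 52.33 = 662.69
TFR = 662.69 / 1000 = 0.66269
GRR = 0.489 × 0.66269 = 0.32406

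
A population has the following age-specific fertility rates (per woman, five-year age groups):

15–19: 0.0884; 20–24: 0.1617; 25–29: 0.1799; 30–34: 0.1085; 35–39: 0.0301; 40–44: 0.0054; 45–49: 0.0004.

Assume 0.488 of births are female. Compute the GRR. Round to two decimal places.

1.40

Proportion female at birth = 0.488.
Sum of ASFRs = 0.0884 + 0.1617 + 0.1799 + 0.1085 + 0.0301 + 0.0054 + 0.0004 = 0.5744
TFR = 5 × 0.5744 = 2.872
GRR = 0.488 × 2.872 = 1.40154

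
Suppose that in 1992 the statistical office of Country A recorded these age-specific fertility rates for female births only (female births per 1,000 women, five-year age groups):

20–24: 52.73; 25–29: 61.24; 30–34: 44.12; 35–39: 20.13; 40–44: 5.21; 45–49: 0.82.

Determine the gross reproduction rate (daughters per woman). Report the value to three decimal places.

0.921

Sum of female ASFRs = 52.73 + 61.24 + 44.12 + 20.13 + 5.21 + 0.82 = 184.25
GRR = 5 × 184.25 / 1000 = 0.92125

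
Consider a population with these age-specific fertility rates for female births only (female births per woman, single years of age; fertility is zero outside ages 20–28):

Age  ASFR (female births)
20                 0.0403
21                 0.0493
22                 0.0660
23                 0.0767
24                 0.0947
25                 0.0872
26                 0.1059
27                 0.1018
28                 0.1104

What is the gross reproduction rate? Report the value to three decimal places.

0.732

Sum of female ASFRs = 0.0403 + 0.0493 + 0.0660 + 0.0767 + 0.0947 + 0.0872 + 0.1059 + 0.1018 + 0.1104 = 0.7323
GRR = 0.7323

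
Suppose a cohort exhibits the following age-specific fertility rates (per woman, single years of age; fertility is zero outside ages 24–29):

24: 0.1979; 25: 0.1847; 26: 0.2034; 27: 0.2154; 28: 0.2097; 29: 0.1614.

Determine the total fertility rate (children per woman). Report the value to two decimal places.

Sum of ASFRs = 0.1979 + 0.1847 + 0.2034 + 0.2154 + 0.2097 + 0.1614 = 1.1725
TFR = 1.1725

1.17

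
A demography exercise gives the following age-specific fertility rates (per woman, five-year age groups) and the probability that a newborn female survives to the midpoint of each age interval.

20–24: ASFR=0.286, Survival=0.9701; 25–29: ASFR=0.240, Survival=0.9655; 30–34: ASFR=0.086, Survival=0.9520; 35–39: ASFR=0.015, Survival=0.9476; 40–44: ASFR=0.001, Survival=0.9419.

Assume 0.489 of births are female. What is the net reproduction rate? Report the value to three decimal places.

Proportion female at birth = 0.489.
Survival-weighted fertility by age (5·fₓ·Sₓ):
  20–24: 5 × 0.286 × 0.9701 = 1.38724
  25–29: 5 × 0.240 × 0.9655 = 1.15860
  30–34: 5 × 0.086 × 0.9520 = 0.40936
  35–39: 5 × 0.015 × 0.9476 = 0.07107
  40–44: 5 × 0.001 × 0.9419 = 0.00471
Sum = 3.03098
NRR = 0.489 × 3.03098 = 1.48215
With NRR above 1 the population is above replacement fertility.

1.482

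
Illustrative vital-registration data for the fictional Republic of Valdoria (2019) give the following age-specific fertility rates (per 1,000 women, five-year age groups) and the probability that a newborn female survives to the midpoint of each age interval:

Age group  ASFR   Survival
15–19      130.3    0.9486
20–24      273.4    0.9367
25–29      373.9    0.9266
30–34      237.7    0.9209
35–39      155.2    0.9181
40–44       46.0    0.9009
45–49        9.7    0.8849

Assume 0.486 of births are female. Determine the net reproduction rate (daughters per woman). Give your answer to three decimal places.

Proportion female at birth = 0.486.
Weighting each age-specific rate by interval width and survival:
  15–19: 5 × 130.3/1000 × 0.9486 = 0.61801
  20–24: 5 × 273.4/1000 × 0.9367 = 1.28047
  25–29: 5 × 373.9/1000 × 0.9266 = 1.73228
  30–34: 5 × 237.7/1000 × 0.9209 = 1.09449
  35–39: 5 × 155.2/1000 × 0.9181 = 0.71245
  40–44: 5 × 46.0/1000 × 0.9009 = 0.20721
  45–49: 5 × 9.7/1000 × 0.8849 = 0.04292
Sum = 5.68783
NRR = 0.486 × 5.68783 = 2.76429
An NRR exceeding 1 indicates intrinsic growth under these rates.

2.764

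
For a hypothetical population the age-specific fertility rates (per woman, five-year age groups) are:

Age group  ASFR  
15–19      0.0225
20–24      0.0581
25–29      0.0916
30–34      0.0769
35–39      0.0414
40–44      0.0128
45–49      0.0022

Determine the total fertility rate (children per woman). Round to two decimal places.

1.53

Sum of ASFRs = 0.0225 + 0.0581 + 0.0916 + 0.0769 + 0.0414 + 0.0128 + 0.0022 = 0.3055
TFR = 5 × 0.3055 = 1.5275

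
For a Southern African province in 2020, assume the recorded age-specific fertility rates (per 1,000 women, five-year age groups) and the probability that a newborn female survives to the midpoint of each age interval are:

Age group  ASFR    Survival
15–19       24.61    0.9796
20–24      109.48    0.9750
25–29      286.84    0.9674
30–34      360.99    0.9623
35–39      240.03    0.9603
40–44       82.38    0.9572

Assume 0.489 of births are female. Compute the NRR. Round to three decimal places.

2.604

Proportion female at birth = 0.489.
Each age group contributes 5 × ASFR × survival:
  15–19: 5 × 24.61/1000 × 0.9796 = 0.12054
  20–24: 5 × 109.48/1000 × 0.9750 = 0.53372
  25–29: 5 × 286.84/1000 × 0.9674 = 1.38745
  30–34: 5 × 360.99/1000 × 0.9623 = 1.73690
  35–39: 5 × 240.03/1000 × 0.9603 = 1.15250
  40–44: 5 × 82.38/1000 × 0.9572 = 0.39427
Sum = 5.32538
NRR = 0.489 × 5.32538 = 2.60411
An NRR exceeding 1 indicates intrinsic growth under these rates.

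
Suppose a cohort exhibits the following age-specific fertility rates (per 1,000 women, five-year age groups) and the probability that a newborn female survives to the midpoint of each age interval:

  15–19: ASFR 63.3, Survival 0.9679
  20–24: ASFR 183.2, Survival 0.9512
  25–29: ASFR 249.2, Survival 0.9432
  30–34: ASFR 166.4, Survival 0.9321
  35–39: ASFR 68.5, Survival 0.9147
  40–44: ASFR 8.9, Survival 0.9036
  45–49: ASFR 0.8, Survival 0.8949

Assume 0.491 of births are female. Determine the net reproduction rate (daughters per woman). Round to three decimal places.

1.711

Proportion female at birth = 0.491.
Weighting each age-specific rate by interval width and survival:
  15–19: 5 × 63.3/1000 × 0.9679 = 0.30634
  20–24: 5 × 183.2/1000 × 0.9512 = 0.87130
  25–29: 5 × 249.2/1000 × 0.9432 = 1.17523
  30–34: 5 × 166.4/1000 × 0.9321 = 0.77551
  35–39: 5 × 68.5/1000 × 0.9147 = 0.31328
  40–44: 5 × 8.9/1000 × 0.9036 = 0.04021
  45–49: 5 × 0.8/1000 × 0.8949 = 0.00358
Sum = 3.48545
NRR = 0.491 × 3.48545 = 1.71136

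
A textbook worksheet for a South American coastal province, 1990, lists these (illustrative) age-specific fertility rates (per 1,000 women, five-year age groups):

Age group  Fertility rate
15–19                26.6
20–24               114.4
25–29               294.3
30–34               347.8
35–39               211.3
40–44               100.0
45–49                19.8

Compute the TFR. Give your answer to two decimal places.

Sum of ASFRs = 26.6 + 114.4 + 294.3 + 347.8 + 211.3 + 100.0 + 19.8 = 1114.2
TFR = 5 × 1114.2 / 1000 = 5.571

5.57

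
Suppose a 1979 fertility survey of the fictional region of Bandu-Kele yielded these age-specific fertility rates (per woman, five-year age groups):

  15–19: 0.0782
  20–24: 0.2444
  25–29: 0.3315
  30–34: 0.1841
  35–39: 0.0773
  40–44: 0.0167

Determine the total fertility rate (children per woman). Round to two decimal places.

4.66

Sum of ASFRs = 0.0782 + 0.2444 + 0.3315 + 0.1841 + 0.0773 + 0.0167 = 0.9322
TFR = 5 × 0.9322 = 4.661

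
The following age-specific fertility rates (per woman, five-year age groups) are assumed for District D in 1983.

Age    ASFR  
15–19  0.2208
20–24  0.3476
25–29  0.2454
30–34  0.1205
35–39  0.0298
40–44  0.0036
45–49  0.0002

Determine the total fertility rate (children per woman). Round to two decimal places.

Sum of ASFRs = 0.2208 + 0.3476 + 0.2454 + 0.1205 + 0.0298 + 0.0036 + 0.0002 = 0.9679
TFR = 5 × 0.9679 = 4.8395

4.84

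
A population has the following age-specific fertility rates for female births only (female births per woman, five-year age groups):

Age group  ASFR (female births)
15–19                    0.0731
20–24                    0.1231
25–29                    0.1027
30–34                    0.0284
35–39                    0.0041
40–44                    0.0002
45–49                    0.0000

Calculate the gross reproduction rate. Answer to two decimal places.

Sum of female ASFRs = 0.0731 + 0.1231 + 0.1027 + 0.0284 + 0.0041 + 0.0002 + 0.0000 = 0.3316
GRR = 5 × 0.3316 = 1.658

1.66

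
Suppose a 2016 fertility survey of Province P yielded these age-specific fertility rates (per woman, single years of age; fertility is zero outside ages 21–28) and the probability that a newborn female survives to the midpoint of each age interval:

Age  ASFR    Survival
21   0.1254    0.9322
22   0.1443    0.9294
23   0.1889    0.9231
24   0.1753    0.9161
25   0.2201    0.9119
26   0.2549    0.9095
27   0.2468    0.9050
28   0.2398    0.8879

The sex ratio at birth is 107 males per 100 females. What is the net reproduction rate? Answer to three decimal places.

Proportion female at birth = 100 / (100 + 107) = 0.48309.
Weighting each age-specific rate by interval width and survival:
  21: 1 × 0.1254 × 0.9322 = 0.11690
  22: 1 × 0.1443 × 0.9294 = 0.13411
  23: 1 × 0.1889 × 0.9231 = 0.17437
  24: 1 × 0.1753 × 0.9161 = 0.16059
  25: 1 × 0.2201 × 0.9119 = 0.20071
  26: 1 × 0.2549 × 0.9095 = 0.23183
  27: 1 × 0.2468 × 0.9050 = 0.22335
  28: 1 × 0.2398 × 0.8879 = 0.21292
Sum = 1.45478
NRR = 0.48309 × 1.45478 = 0.70279

0.703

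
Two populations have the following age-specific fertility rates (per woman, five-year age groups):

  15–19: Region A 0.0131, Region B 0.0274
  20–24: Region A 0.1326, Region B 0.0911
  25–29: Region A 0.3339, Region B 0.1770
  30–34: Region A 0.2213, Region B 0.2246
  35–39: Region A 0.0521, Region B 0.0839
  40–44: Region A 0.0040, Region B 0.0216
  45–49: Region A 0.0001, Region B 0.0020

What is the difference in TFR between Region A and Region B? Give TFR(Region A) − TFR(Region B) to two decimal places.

0.65

Region A:
  Sum of ASFRs = 0.0131 + 0.1326 + 0.3339 + 0.2213 + 0.0521 + 0.0040 + 0.0001 = 0.7571
  TFR = 5 × 0.7571 = 3.7855
Region B:
  Sum of ASFRs = 0.0274 + 0.0911 + 0.1770 + 0.2246 + 0.0839 + 0.0216 + 0.0020 = 0.6276
  TFR = 5 × 0.6276 = 3.138
Difference = 3.7855 − 3.138 = 0.6475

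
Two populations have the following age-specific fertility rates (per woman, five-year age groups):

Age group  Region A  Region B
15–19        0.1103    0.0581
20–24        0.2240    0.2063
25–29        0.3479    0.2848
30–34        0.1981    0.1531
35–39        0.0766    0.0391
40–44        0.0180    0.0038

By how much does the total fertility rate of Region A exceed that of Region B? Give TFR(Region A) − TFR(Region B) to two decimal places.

1.15

Region A:
  Sum of ASFRs = 0.1103 + 0.2240 + 0.3479 + 0.1981 + 0.0766 + 0.0180 = 0.9749
  TFR = 5 × 0.9749 = 4.8745
Region B:
  Sum of ASFRs = 0.0581 + 0.2063 + 0.2848 + 0.1531 + 0.0391 + 0.0038 = 0.7452
  TFR = 5 × 0.7452 = 3.726
Difference = 4.8745 − 3.726 = 1.1485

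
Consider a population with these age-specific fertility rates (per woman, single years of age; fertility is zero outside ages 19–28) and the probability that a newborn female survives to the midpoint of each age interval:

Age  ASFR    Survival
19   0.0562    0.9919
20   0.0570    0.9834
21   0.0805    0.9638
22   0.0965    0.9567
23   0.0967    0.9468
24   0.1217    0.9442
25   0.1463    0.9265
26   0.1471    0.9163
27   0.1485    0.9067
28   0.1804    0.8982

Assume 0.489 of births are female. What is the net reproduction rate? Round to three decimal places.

0.516

Proportion female at birth = 0.489.
Each age group contributes 1 × ASFR × survival:
  19: 1 × 0.0562 × 0.9919 = 0.05574
  20: 1 × 0.0570 × 0.9834 = 0.05605
  21: 1 × 0.0805 × 0.9638 = 0.07759
  22: 1 × 0.0965 × 0.9567 = 0.09232
  23: 1 × 0.0967 × 0.9468 = 0.09156
  24: 1 × 0.1217 × 0.9442 = 0.11491
  25: 1 × 0.1463 × 0.9265 = 0.13555
  26: 1 × 0.1471 × 0.9163 = 0.13479
  27: 1 × 0.1485 × 0.9067 = 0.13464
  28: 1 × 0.1804 × 0.8982 = 0.16204
Sum = 1.05519
NRR = 0.489 × 1.05519 = 0.51599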